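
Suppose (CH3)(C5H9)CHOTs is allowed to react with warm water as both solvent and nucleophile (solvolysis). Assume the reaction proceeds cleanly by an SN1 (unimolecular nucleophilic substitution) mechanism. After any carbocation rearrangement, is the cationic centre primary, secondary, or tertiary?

Step 1: The C–O bond breaks with both electrons going to the tosylate; TsO⁻ leaves and a secondary carbocation remains.
Step 2: A hydride (H with its bonding pair) migrates from the adjacent cyclopentyl carbon to the cationic centre — a 1,2-hydride shift — upgrading the secondary cation to a tertiary one.
The cation rearranges from secondary to tertiary via a 1,2-hydride shift from the adjacent cyclopentyl carbon; the tertiary cation is what reacts next.

tertiary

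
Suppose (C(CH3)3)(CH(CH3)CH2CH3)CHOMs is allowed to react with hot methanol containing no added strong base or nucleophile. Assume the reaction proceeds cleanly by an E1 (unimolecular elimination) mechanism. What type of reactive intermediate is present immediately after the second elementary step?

tertiary carbocation

Step 1: Ionisation: the C–O σ-bond cleaves heterolytically; both bonding electrons depart with MsO⁻, leaving a secondary carbocation at the α-carbon.
Step 2: Carbocation rearrangement: a 1,2-hydride shift from the adjacent sec-butyl carbon converts the initially-formed secondary cation into the more stable tertiary cation.
After step 2 the species present is a tertiary carbocation.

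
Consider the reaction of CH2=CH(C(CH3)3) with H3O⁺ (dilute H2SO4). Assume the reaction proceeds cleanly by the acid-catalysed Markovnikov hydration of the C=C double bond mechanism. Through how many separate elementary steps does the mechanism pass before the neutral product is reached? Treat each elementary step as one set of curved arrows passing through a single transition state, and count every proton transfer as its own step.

4

Step 1: The π electrons of the C=C bond attack a proton of H3O⁺; Markovnikov addition places the new C–H on the less-substituted alkene carbon, so the positive charge ends up on the more-substituted carbon — a secondary carbocation. H2O is released.
Step 2: A methyl group with its bonding pair migrates from the adjacent tert-butyl carbon to the cationic centre — a 1,2-methyl shift — upgrading the secondary cation to a tertiary one.
Step 3: Water acts as the nucleophile: an oxygen lone pair bonds to the cationic carbon, giving an oxonium-ion intermediate.
Step 4: H2O removes a proton from the oxonium oxygen, regenerating H3O⁺ and giving the neutral alcohol.
Total: 4 elementary steps.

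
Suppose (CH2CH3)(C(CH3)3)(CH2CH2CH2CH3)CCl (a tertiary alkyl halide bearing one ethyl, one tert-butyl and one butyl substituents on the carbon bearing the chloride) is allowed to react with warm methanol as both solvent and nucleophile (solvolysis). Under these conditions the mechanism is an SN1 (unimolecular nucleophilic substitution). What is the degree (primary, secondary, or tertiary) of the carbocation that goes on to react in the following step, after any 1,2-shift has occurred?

tertiary

Step 1: Unassisted departure of Cl⁻ (taking the C–Cl bonding pair) generates a tertiary carbocation.
No single 1,2-shift to an adjacent carbon would give a more-substituted cation, so no rearrangement occurs.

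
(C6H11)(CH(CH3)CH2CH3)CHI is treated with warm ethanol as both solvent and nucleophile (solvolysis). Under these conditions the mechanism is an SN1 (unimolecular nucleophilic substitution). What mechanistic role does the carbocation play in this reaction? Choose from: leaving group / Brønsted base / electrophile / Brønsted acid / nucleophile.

electrophile

Step 3: CH3CH2OH donates an oxygen lone pair into the empty p orbital of the cation, giving a protonated ether (an oxonium ion).
The carbocation accepts an electron pair into an empty or π* orbital — it is the electrophile.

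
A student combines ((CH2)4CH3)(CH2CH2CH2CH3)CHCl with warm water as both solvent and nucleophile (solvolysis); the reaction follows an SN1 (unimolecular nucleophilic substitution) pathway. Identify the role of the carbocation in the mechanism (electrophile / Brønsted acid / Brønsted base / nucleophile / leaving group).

Step 2: H2O donates an oxygen lone pair into the empty p orbital of the cation, giving a protonated alcohol (an oxonium ion).
The carbocation accepts an electron pair into an empty or π* orbital — it is the electrophile.

electrophile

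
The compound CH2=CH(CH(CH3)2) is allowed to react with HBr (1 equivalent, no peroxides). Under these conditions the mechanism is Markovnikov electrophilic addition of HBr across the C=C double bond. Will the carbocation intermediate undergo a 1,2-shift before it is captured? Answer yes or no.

The first-formed carbocation is secondary.
The adjacent isopropyl carbon already bears 2 other carbon substituents and has a hydrogen to migrate; after a 1,2-hydride shift from that carbon the positive charge sits on a tertiary centre.
Tertiary is more stable than secondary, so the shift occurs.

yes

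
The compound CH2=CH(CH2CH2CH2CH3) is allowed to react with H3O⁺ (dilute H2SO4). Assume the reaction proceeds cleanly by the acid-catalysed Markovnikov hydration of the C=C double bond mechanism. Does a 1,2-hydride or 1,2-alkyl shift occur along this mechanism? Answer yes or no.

no

The first-formed carbocation is secondary.
No single 1,2-shift to an adjacent carbon would produce a more-substituted cation than the one already present, so no rearrangement occurs.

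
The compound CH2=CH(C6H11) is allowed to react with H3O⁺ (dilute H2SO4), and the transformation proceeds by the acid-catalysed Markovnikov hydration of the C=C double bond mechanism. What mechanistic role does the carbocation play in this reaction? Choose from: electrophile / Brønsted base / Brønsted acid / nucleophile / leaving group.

electrophile

Step 3: Nucleophilic capture of the cation by H2O produces the protonated alcohol (an oxonium ion).
The carbocation accepts an electron pair into an empty or π* orbital — it is the electrophile.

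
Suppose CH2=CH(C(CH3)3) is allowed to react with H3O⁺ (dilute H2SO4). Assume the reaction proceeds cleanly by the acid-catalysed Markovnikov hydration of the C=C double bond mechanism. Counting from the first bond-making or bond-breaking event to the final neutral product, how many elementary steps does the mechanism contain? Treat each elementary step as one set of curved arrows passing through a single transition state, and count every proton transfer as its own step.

Step 1: The π electrons of the C=C bond attack a proton of H3O⁺; Markovnikov addition places the new C–H on the less-substituted alkene carbon, so the positive charge ends up on the more-substituted carbon — a secondary carbocation. H2O is released.
Step 2: Carbocation rearrangement: a 1,2-methyl shift from the adjacent tert-butyl carbon converts the initially-formed secondary cation into the more stable tertiary cation.
Step 3: Nucleophilic capture of the cation by H2O produces the protonated alcohol (an oxonium ion).
Step 4: Proton transfer from the O–H of the oxonium ion to H2O completes the catalytic cycle and yields the alcohol.
Total: 4 elementary steps.

4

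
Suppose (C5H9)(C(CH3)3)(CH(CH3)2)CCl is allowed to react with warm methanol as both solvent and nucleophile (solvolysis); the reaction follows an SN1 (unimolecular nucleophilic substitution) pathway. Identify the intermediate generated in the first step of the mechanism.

Step 1: The C–Cl bond breaks with both electrons going to the chloride; Cl⁻ leaves and a tertiary carbocation remains.
After step 1 the species present is a tertiary carbocation.

tertiary carbocation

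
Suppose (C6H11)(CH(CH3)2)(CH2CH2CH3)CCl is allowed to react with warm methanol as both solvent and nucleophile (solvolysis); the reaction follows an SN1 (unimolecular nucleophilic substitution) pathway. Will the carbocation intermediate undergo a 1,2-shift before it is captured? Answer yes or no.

no

The first-formed carbocation is tertiary.
No single 1,2-shift to an adjacent carbon would produce a more-substituted cation than the one already present, so no rearrangement occurs.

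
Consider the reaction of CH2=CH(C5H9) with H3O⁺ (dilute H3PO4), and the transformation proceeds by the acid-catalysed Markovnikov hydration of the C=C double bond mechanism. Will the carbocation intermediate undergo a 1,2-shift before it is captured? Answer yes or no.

The first-formed carbocation is secondary.
The adjacent cyclopentyl carbon already bears 2 other carbon substituents and has a hydrogen to migrate; after a 1,2-hydride shift from that carbon the positive charge sits on a tertiary centre.
Tertiary is more stable than secondary, so the shift occurs.

yes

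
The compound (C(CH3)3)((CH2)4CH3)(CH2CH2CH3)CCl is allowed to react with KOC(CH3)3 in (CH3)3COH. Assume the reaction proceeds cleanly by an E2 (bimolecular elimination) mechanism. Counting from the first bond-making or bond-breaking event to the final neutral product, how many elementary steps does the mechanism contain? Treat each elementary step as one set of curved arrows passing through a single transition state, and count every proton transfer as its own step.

1

Step 1: The strong base (CH3)3CO⁻ removes a β-hydrogen; in the same concerted event the electrons of the breaking C–H bond form the new π(C=C) bond and the C–Cl σ-bond breaks, expelling Cl⁻. Anti-periplanar geometry; one transition state.
Total: 1 elementary step.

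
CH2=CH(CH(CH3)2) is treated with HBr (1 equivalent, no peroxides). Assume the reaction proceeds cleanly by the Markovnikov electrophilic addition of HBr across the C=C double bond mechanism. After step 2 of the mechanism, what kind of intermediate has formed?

tertiary carbocation

Step 1: Protonation of the alkene by HBr: the π bond acts as the nucleophile and picks up H⁺, giving the more stable (Markovnikov) secondary carbocation. The H–Br bond breaks heterolytically, releasing Br⁻.
Step 2: A 1,2-hydride shift from the adjacent isopropyl carbon moves the positive charge from the secondary centre to an adjacent carbon, generating a more stable tertiary carbocation.
After step 2 the species present is a tertiary carbocation.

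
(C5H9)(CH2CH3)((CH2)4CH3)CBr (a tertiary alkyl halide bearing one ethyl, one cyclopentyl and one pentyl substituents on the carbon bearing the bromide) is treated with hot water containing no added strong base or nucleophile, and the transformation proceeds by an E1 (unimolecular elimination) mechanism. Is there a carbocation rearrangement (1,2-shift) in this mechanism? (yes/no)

no

The first-formed carbocation is tertiary.
No single 1,2-shift to an adjacent carbon would produce a more-substituted cation than the one already present, so no rearrangement occurs.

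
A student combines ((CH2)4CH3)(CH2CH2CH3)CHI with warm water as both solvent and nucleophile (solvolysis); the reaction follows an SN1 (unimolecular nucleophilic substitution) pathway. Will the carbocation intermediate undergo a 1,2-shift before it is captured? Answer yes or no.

no

The first-formed carbocation is secondary.
No single 1,2-shift to an adjacent carbon would produce a more-substituted cation than the one already present, so no rearrangement occurs.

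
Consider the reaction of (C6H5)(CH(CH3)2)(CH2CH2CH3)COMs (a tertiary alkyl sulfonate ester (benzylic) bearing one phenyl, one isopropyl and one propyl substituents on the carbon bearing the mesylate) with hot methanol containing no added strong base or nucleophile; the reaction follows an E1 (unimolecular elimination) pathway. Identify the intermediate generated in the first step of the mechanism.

tertiary carbocation

Step 1: Ionisation: the C–O σ-bond cleaves heterolytically; both bonding electrons depart with MsO⁻, leaving a tertiary carbocation at the α-carbon.
After step 1 the species present is a tertiary carbocation.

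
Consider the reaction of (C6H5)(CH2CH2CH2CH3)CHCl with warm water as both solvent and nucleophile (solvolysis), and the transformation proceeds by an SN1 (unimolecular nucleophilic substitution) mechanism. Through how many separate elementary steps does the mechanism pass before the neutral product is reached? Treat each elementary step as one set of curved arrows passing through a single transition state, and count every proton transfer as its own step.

Step 1: Ionisation: the C–Cl σ-bond cleaves heterolytically; both bonding electrons depart with Cl⁻, leaving a secondary carbocation at the α-carbon.
(No 1,2-shift: no single shift to an adjacent carbon would give a more stable cation.)
Step 2: H2O donates an oxygen lone pair into the empty p orbital of the cation, giving a protonated alcohol (an oxonium ion).
Step 3: Deprotonation of the oxonium oxygen by solvent water yields the neutral alcohol.
Total: 3 elementary steps.

3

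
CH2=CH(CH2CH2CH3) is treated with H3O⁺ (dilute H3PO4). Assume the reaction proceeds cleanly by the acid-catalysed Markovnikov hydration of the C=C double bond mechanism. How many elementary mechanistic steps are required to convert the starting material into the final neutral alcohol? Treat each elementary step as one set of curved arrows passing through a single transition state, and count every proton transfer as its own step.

Step 1: Electrophilic addition begins with the π(C=C) electrons forming a bond to the proton of H3O⁺. Following Markovnikov's rule, the resulting cation is secondary. H2O is released.
(No 1,2-shift: no single shift to an adjacent carbon would give a more stable cation.)
Step 2: A lone pair on the oxygen of H2O attacks the carbocation, forming a C–O bond and an oxonium ion (a protonated alcohol).
Step 3: H2O removes a proton from the oxonium oxygen, regenerating H3O⁺ and giving the neutral alcohol.
Total: 3 elementary steps.

3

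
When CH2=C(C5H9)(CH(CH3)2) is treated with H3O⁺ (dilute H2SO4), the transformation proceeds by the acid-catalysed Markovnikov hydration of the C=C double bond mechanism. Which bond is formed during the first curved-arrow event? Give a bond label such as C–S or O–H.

C–H

Step 1: Protonation of the alkene by H3O⁺: the π bond acts as the nucleophile and picks up H⁺, giving the more stable (Markovnikov) tertiary carbocation. H2O is released.
The bond formed in this step is the C–H bond.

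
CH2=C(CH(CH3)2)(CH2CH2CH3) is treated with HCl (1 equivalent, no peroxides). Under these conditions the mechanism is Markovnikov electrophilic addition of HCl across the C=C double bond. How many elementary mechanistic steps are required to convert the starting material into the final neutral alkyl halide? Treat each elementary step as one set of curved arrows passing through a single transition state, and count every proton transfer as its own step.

Step 1: The π electrons of the C=C bond attack a proton of HCl; Markovnikov addition places the new C–H on the less-substituted alkene carbon, so the positive charge ends up on the more-substituted carbon — a tertiary carbocation. The H–Cl bond breaks heterolytically, releasing Cl⁻.
(No 1,2-shift: no single shift to an adjacent carbon would give a more stable cation.)
Step 2: Nucleophilic attack by Cl⁻ on the carbocation completes the addition, giving R–Cl.
Total: 2 elementary steps.

2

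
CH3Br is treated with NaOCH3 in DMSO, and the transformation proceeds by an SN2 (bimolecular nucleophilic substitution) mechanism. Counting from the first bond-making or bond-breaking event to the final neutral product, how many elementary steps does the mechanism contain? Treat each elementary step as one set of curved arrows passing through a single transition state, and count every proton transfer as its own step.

1

Step 1: The methoxide nucleophile donates a lone pair from O to the α-carbon in a backside attack; simultaneously the C–Br σ-bond breaks and both of its electrons leave with Br⁻. One concerted step with inversion of configuration.
Total: 1 elementary step.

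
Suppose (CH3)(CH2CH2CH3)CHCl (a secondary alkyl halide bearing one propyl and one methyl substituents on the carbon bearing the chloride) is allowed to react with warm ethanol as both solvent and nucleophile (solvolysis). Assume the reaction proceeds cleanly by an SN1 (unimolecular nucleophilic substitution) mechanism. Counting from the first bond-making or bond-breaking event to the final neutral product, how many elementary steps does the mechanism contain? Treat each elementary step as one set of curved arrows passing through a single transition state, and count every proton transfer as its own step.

Step 1: The C–Cl bond breaks with both electrons going to the chloride; Cl⁻ leaves and a secondary carbocation remains.
(No 1,2-shift: no single shift to an adjacent carbon would give a more stable cation.)
Step 2: CH3CH2OH donates an oxygen lone pair into the empty p orbital of the cation, giving a protonated ether (an oxonium ion).
Step 3: Deprotonation of the oxonium oxygen by solvent ethanol yields the neutral ether.
Total: 3 elementary steps.

3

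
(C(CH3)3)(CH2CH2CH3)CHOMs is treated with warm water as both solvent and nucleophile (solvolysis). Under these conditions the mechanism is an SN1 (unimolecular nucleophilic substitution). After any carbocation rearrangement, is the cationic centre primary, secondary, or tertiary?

tertiary

Step 1: Rate-determining heterolysis of the C–O bond gives MsO⁻ and a secondary carbocation.
Step 2: A 1,2-methyl shift from the adjacent tert-butyl carbon moves the positive charge from the secondary centre to an adjacent carbon, generating a more stable tertiary carbocation.
The cation rearranges from secondary to tertiary via a 1,2-methyl shift from the adjacent tert-butyl carbon; the tertiary cation is what reacts next.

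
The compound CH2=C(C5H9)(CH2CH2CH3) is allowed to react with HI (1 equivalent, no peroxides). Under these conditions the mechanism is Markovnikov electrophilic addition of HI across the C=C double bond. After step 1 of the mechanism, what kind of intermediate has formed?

Step 1: The π electrons of the C=C bond attack a proton of HI; Markovnikov addition places the new C–H on the less-substituted alkene carbon, so the positive charge ends up on the more-substituted carbon — a tertiary carbocation. The H–I bond breaks heterolytically, releasing I⁻.
After step 1 the species present is a tertiary carbocation.

tertiary carbocation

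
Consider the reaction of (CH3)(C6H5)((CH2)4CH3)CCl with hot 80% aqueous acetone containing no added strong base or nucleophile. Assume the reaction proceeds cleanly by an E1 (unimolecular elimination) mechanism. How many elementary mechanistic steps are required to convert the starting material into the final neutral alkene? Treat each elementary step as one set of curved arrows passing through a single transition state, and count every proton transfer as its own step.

Step 1: Unassisted departure of Cl⁻ (taking the C–Cl bonding pair) generates a tertiary carbocation.
(No 1,2-shift: no single shift to an adjacent carbon would give a more stable cation.)
Step 2: A weak base (a water molecule from the solvent) removes a proton from a carbon adjacent to the cationic centre; the electrons of that C–H bond become the new π(C=C) bond, giving the alkene.
Total: 2 elementary steps.

2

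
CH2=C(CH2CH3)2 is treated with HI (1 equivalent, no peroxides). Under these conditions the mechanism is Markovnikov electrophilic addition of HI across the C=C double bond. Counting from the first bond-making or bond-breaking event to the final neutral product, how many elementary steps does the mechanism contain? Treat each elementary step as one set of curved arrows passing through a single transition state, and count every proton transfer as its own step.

2

Step 1: Protonation of the alkene by HI: the π bond acts as the nucleophile and picks up H⁺, giving the more stable (Markovnikov) tertiary carbocation. The H–I bond breaks heterolytically, releasing I⁻.
(No 1,2-shift: no single shift to an adjacent carbon would give a more stable cation.)
Step 2: The I⁻ anion donates a lone pair to the carbocation, forming the new C–I σ-bond and giving the neutral alkyl halide.
Total: 2 elementary steps.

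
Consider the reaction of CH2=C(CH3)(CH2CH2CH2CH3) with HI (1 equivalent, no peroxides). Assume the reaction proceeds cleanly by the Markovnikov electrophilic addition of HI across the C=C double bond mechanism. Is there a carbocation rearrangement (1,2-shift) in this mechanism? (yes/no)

no

The first-formed carbocation is tertiary.
No single 1,2-shift to an adjacent carbon would produce a more-substituted cation than the one already present, so no rearrangement occurs.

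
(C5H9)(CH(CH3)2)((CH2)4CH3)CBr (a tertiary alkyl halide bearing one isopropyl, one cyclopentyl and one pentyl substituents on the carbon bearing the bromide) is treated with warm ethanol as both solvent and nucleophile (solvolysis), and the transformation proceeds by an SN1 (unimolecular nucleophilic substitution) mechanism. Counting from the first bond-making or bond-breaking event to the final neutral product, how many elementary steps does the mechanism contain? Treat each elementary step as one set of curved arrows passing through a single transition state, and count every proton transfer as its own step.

Step 1: Ionisation: the C–Br σ-bond cleaves heterolytically; both bonding electrons depart with Br⁻, leaving a tertiary carbocation at the α-carbon.
(No 1,2-shift: no single shift to an adjacent carbon would give a more stable cation.)
Step 2: A lone pair on the oxygen of CH3CH2OH attacks the carbocation, forming a new C–O σ-bond and an oxonium ion.
Step 3: Proton transfer from the O–H of the oxonium ion to a solvent molecule delivers the neutral ether.
Total: 3 elementary steps.

3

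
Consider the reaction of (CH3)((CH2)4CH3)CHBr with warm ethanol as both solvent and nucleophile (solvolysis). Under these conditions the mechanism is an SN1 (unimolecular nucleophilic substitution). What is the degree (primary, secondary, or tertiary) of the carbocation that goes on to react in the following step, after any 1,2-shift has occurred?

Step 1: Rate-determining heterolysis of the C–Br bond gives Br⁻ and a secondary carbocation.
No single 1,2-shift to an adjacent carbon would give a more-substituted cation, so no rearrangement occurs.

secondary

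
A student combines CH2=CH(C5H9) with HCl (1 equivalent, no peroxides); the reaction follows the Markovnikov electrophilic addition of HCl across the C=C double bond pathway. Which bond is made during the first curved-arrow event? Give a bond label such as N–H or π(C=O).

C–H

Step 1: Electrophilic addition begins with the π(C=C) electrons forming a bond to the proton of HCl. Following Markovnikov's rule, the resulting cation is secondary. The H–Cl bond breaks heterolytically, releasing Cl⁻.
The bond formed in this step is the C–H bond.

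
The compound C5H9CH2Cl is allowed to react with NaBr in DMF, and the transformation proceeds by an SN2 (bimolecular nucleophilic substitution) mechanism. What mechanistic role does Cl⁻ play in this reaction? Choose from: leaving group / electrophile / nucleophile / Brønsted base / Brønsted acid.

Step 1: Br⁻ attacks the back face of the α-carbon while Cl⁻ departs with the C–Cl bonding pair — a single concerted displacement through a pentacoordinate transition state.
Cl⁻ departs with both electrons of the breaking σ-bond — that is the definition of a leaving group.

leaving group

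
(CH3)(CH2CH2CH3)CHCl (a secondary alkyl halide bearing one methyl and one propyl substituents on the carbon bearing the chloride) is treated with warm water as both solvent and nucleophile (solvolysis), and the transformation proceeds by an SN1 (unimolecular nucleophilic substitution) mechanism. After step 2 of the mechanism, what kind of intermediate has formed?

Step 1: The C–Cl bond breaks with both electrons going to the chloride; Cl⁻ leaves and a secondary carbocation remains.
Step 2: A lone pair on the oxygen of H2O attacks the carbocation, forming a new C–O σ-bond and an oxonium ion.
After step 2 the species present is an oxonium ion.

oxonium ion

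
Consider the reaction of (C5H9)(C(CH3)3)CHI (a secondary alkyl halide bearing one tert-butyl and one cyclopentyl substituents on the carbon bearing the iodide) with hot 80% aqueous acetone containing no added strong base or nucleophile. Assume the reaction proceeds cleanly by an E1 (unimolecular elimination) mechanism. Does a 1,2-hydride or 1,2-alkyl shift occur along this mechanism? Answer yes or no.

yes

The first-formed carbocation is secondary.
The adjacent cyclopentyl carbon already bears 2 other carbon substituents and has a hydrogen to migrate; after a 1,2-hydride shift from that carbon the positive charge sits on a tertiary centre.
Tertiary is more stable than secondary, so the shift occurs.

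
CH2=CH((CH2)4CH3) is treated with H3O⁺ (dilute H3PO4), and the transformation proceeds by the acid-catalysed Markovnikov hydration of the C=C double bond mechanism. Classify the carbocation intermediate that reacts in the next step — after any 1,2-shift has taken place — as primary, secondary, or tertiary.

Step 1: The π electrons of the C=C bond attack a proton of H3O⁺; Markovnikov addition places the new C–H on the less-substituted alkene carbon, so the positive charge ends up on the more-substituted carbon — a secondary carbocation. H2O is released.
No single 1,2-shift to an adjacent carbon would give a more-substituted cation, so no rearrangement occurs.

secondary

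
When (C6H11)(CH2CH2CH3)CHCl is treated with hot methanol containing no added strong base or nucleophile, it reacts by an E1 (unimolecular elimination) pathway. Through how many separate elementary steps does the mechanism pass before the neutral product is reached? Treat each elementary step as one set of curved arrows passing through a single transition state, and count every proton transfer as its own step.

3

Step 1: Unassisted departure of Cl⁻ (taking the C–Cl bonding pair) generates a secondary carbocation.
Step 2: A hydride (H with its bonding pair) migrates from the adjacent cyclohexyl carbon to the cationic centre — a 1,2-hydride shift — upgrading the secondary cation to a tertiary one.
Step 3: A weak base (a methanol molecule from the solvent) removes a proton from a carbon adjacent to the cationic centre; the electrons of that C–H bond become the new π(C=C) bond, giving the alkene.
Total: 3 elementary steps.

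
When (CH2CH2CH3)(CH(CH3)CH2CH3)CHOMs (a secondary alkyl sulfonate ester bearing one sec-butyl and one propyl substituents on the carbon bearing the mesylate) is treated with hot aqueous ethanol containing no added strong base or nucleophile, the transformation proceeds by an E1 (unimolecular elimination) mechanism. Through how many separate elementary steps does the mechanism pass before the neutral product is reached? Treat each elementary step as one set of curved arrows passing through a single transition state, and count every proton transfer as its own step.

3

Step 1: The C–O bond breaks with both electrons going to the mesylate; MsO⁻ leaves and a secondary carbocation remains.
Step 2: A 1,2-hydride shift from the adjacent sec-butyl carbon moves the positive charge from the secondary centre to an adjacent carbon, generating a more stable tertiary carbocation.
Step 3: A weak base (a water (or ethanol) molecule from the solvent) removes a proton from a carbon adjacent to the cationic centre; the electrons of that C–H bond become the new π(C=C) bond, giving the alkene.
Total: 3 elementary steps.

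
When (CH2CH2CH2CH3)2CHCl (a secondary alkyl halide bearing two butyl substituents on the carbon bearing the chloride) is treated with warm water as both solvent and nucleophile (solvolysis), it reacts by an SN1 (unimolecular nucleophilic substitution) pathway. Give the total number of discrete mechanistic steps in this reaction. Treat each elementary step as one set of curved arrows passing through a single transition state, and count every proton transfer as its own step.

Step 1: Ionisation: the C–Cl σ-bond cleaves heterolytically; both bonding electrons depart with Cl⁻, leaving a secondary carbocation at the α-carbon.
(No 1,2-shift: no single shift to an adjacent carbon would give a more stable cation.)
Step 2: A lone pair on the oxygen of H2O attacks the carbocation, forming a new C–O σ-bond and an oxonium ion.
Step 3: A second solvent molecule removes the proton on oxygen, giving the neutral alcohol product.
Total: 3 elementary steps.

3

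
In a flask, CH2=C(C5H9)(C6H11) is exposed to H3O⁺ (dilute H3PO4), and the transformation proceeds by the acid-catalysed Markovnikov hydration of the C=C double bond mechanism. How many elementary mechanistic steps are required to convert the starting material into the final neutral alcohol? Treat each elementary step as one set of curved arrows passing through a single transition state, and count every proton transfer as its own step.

3

Step 1: The π electrons of the C=C bond attack a proton of H3O⁺; Markovnikov addition places the new C–H on the less-substituted alkene carbon, so the positive charge ends up on the more-substituted carbon — a tertiary carbocation. H2O is released.
(No 1,2-shift: no single shift to an adjacent carbon would give a more stable cation.)
Step 2: Nucleophilic capture of the cation by H2O produces the protonated alcohol (an oxonium ion).
Step 3: Proton transfer from the O–H of the oxonium ion to H2O completes the catalytic cycle and yields the alcohol.
Total: 3 elementary steps.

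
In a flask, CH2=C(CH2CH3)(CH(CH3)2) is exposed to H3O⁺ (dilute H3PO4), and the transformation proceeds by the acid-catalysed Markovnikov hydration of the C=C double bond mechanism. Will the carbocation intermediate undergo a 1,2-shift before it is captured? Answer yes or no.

The first-formed carbocation is tertiary.
No single 1,2-shift to an adjacent carbon would produce a more-substituted cation than the one already present, so no rearrangement occurs.

no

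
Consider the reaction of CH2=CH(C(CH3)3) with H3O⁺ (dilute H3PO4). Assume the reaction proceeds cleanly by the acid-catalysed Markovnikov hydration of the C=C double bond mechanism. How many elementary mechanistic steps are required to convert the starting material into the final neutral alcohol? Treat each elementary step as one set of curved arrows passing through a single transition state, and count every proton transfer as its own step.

Step 1: Protonation of the alkene by H3O⁺: the π bond acts as the nucleophile and picks up H⁺, giving the more stable (Markovnikov) secondary carbocation. H2O is released.
Step 2: A 1,2-methyl shift from the adjacent tert-butyl carbon moves the positive charge from the secondary centre to an adjacent carbon, generating a more stable tertiary carbocation.
Step 3: Water acts as the nucleophile: an oxygen lone pair bonds to the cationic carbon, giving an oxonium-ion intermediate.
Step 4: Proton transfer from the O–H of the oxonium ion to H2O completes the catalytic cycle and yields the alcohol.
Total: 4 elementary steps.

4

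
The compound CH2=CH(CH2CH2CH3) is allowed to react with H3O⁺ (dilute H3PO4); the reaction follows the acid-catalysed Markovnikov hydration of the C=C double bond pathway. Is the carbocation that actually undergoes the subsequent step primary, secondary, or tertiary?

Step 1: Electrophilic addition begins with the π(C=C) electrons forming a bond to the proton of H3O⁺. Following Markovnikov's rule, the resulting cation is secondary. H2O is released.
No single 1,2-shift to an adjacent carbon would give a more-substituted cation, so no rearrangement occurs.

secondary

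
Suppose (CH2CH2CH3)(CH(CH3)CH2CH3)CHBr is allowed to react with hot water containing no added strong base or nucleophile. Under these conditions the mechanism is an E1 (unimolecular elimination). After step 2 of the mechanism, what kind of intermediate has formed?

Step 1: Ionisation: the C–Br σ-bond cleaves heterolytically; both bonding electrons depart with Br⁻, leaving a secondary carbocation at the α-carbon.
Step 2: Carbocation rearrangement: a 1,2-hydride shift from the adjacent sec-butyl carbon converts the initially-formed secondary cation into the more stable tertiary cation.
After step 2 the species present is a tertiary carbocation.

tertiary carbocation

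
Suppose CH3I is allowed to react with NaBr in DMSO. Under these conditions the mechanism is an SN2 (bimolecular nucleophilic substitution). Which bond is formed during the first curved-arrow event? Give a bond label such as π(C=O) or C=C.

C–Br

Step 1: The bromide nucleophile donates a lone pair from Br to the α-carbon in a backside attack; simultaneously the C–I σ-bond breaks and both of its electrons leave with I⁻. One concerted step with inversion of configuration.
The bond formed in this step is the C–Br bond.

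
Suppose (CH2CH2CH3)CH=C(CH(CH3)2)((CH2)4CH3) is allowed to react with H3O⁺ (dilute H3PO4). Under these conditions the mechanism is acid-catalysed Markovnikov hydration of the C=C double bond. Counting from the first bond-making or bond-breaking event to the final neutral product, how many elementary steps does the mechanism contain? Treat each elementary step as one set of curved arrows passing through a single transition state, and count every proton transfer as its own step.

3

Step 1: Protonation of the alkene by H3O⁺: the π bond acts as the nucleophile and picks up H⁺, giving the more stable (Markovnikov) tertiary carbocation. H2O is released.
(No 1,2-shift: no single shift to an adjacent carbon would give a more stable cation.)
Step 2: Nucleophilic capture of the cation by H2O produces the protonated alcohol (an oxonium ion).
Step 3: Proton transfer from the O–H of the oxonium ion to H2O completes the catalytic cycle and yields the alcohol.
Total: 3 elementary steps.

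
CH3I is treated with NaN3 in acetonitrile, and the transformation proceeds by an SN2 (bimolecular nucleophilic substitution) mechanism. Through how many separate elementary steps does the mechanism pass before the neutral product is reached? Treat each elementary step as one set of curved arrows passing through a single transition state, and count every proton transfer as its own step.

Step 1: N3⁻ attacks the back face of the α-carbon while I⁻ departs with the C–I bonding pair — a single concerted displacement through a pentacoordinate transition state.
Total: 1 elementary step.

1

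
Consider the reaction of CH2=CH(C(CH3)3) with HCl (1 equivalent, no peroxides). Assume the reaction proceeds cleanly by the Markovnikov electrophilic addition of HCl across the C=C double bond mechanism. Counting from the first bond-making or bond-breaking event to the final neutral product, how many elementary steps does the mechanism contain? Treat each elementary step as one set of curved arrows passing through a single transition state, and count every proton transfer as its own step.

Step 1: Protonation of the alkene by HCl: the π bond acts as the nucleophile and picks up H⁺, giving the more stable (Markovnikov) secondary carbocation. The H–Cl bond breaks heterolytically, releasing Cl⁻.
Step 2: A 1,2-methyl shift from the adjacent tert-butyl carbon moves the positive charge from the secondary centre to an adjacent carbon, generating a more stable tertiary carbocation.
Step 3: Nucleophilic attack by Cl⁻ on the carbocation completes the addition, giving R–Cl.
Total: 3 elementary steps.

3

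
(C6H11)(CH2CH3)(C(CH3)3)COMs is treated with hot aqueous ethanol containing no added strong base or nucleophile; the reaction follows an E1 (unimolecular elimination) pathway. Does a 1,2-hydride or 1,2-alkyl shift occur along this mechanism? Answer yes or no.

no

The first-formed carbocation is tertiary.
No single 1,2-shift to an adjacent carbon would produce a more-substituted cation than the one already present, so no rearrangement occurs.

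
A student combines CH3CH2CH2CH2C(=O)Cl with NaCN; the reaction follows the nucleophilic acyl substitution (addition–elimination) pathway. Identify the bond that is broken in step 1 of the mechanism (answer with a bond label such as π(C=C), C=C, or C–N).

π(C=O)

Step 1: CN⁻ adds to the carbonyl carbon; the C=O π electrons shift onto oxygen and a tetrahedral alkoxide intermediate forms.
The bond broken in this step is the π(C=O) bond.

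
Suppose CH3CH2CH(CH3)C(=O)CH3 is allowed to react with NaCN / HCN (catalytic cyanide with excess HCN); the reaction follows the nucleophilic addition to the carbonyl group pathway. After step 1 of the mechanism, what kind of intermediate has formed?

Step 1: Nucleophilic addition: CN⁻ adds to the carbonyl carbon, pushing the π(C=O) electron pair onto oxygen and giving a tetrahedral alkoxide.
After step 1 the species present is a tetrahedral alkoxide intermediate.

tetrahedral alkoxide intermediate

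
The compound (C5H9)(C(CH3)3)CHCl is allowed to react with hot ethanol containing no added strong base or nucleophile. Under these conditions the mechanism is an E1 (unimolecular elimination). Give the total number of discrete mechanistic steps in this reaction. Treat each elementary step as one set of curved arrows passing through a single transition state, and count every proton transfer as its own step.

3

Step 1: The C–Cl bond breaks with both electrons going to the chloride; Cl⁻ leaves and a secondary carbocation remains.
Step 2: Carbocation rearrangement: a 1,2-hydride shift from the adjacent cyclopentyl carbon converts the initially-formed secondary cation into the more stable tertiary cation.
Step 3: A weak base (an ethanol molecule from the solvent) removes a proton from a carbon adjacent to the cationic centre; the electrons of that C–H bond become the new π(C=C) bond, giving the alkene.
Total: 3 elementary steps.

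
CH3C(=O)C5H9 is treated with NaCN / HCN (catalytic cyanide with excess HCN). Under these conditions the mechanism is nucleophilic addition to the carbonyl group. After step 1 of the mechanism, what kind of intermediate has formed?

Step 1: A lone pair / filled orbital on CN⁻ attacks the electrophilic carbonyl carbon; the π(C=O) electrons shift onto oxygen, producing a tetrahedral alkoxide intermediate.
After step 1 the species present is a tetrahedral alkoxide intermediate.

tetrahedral alkoxide intermediate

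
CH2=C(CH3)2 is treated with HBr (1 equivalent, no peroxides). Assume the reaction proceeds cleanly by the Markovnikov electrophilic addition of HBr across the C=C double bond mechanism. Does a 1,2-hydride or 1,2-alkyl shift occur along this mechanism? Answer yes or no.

no

The first-formed carbocation is tertiary.
No single 1,2-shift to an adjacent carbon would produce a more-substituted cation than the one already present, so no rearrangement occurs.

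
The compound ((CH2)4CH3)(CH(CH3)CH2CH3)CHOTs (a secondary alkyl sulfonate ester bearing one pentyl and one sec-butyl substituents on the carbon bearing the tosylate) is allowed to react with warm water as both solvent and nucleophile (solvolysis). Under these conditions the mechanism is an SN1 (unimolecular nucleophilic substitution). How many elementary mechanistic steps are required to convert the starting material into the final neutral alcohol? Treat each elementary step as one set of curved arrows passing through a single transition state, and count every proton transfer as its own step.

Step 1: Unassisted departure of TsO⁻ (taking the C–O bonding pair) generates a secondary carbocation.
Step 2: A 1,2-hydride shift from the adjacent sec-butyl carbon moves the positive charge from the secondary centre to an adjacent carbon, generating a more stable tertiary carbocation.
Step 3: Nucleophilic capture: the oxygen of H2O bonds to the cationic carbon, producing an oxonium-ion intermediate.
Step 4: A second solvent molecule removes the proton on oxygen, giving the neutral alcohol product.
Total: 4 elementary steps.

4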